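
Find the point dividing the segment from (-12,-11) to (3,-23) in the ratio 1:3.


Px = (1*3 + 3*(-12))/4 = -33/4 = -8.2500
Py = (1*(-23) + 3*(-11))/4 = -56/4 = -14.0000

P = (-8.2500, -14.0000)


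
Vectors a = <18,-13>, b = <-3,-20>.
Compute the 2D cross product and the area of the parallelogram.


cross = 18*(-20) + 13*(-3) = -360 - 39 = -399
Parallelogram area = |-399| = 399

cross = -399, parallelogram area = 399


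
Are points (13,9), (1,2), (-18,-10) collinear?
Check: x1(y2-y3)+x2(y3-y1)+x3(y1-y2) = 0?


13*(2+ 10) + 1*(-10-9) - 18*(9-2)
= 156 - 19 - 126 = 11

No, not collinear (determinant = 11)


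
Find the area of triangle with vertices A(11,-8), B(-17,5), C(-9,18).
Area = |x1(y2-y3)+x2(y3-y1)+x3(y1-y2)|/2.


11*(5-18) = -143
-17*(18+ 8) = -442
-9*(-8-5) = 117
sum = -468
Area = |-468|/2 = 234.0000

234.0000 sq units


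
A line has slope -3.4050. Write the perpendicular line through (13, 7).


Perpendicular slope = -1/m1 = -1/(-3.4050) = 0.2937
b2 = y0 - m2*x0 = 7 + 13/(-3.4050) = 7 - 3.8179 = 3.1821

y = 0.2937x + 3.1821


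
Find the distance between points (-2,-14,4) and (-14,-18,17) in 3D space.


dx=-12, dy=-4, dz=13
d = sqrt(144+16+169) = sqrt(329) = 18.1384

18.1384


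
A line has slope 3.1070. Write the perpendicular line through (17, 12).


Perpendicular slope = -1/m1 = -1/3.1070 = -0.3219
b2 = y0 - m2*x0 = 12 + 17/3.1070 = 12 + 5.4715 = 17.4715

y = -0.3219x + 17.4715


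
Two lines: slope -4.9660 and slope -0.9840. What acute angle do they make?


m1-m2 = -3.982
1+m1*m2 = 5.886544
tan(theta) = |-3.982/5.886544| = 0.676458
theta = arctan(|-3.982/5.886544|) = 34.0767 degrees (acute angle)

34.0767 degrees


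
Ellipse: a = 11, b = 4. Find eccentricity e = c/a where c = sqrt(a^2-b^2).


c = sqrt(121-16) = sqrt(105) = 10.2470
e = c/a = sqrt(105)/11 = 0.9315

e = 0.9315


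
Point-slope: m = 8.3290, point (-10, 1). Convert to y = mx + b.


y - 1 = 8.3290(x + 10)
y = 8.3290x + 1 - 8.3290*(-10)
y = 8.3290x + 84.2900

y = 8.3290x + 84.2900


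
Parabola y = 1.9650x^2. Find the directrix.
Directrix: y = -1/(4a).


a = 1.9650
1/(4a) = 0.1272
directrix: y = -0.1272 = -0.1272

y = -0.1272


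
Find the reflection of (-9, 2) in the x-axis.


Reflection rule for x-axis: (x, -y)
(-9, 2) -> (-9, -2)

(-9, -2)


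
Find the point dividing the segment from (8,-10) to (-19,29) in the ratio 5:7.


Px = (5*(-19) + 7*8)/12 = -39/12 = -3.2500
Py = (5*29 + 7*(-10))/12 = 75/12 = 6.2500

P = (-3.2500, 6.2500)


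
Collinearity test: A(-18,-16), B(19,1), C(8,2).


-18*(1-2) + 19*(2+ 16) + 8*(-16-1)
= 18 + 342 - 136 = 224

No, not collinear (determinant = 224)


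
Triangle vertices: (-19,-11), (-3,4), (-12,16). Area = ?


-19*(4-16) = 228
-3*(16+ 11) = -81
-12*(-11-4) = 180
sum = 327
Area = |327|/2 = 163.5000

163.5000 sq units


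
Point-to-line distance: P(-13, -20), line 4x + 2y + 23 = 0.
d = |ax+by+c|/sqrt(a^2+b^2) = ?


|4*(-13) + 2*(-20) + 23| = |-69| = 69
sqrt(16 + 4) = sqrt(20) = 4.4721
d = 69/sqrt(20) = 15.4289

15.4289


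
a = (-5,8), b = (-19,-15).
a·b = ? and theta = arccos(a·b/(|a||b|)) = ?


a·b = -5*(-19) + 8*(-15) = 95 - 120 = -25
|a| = sqrt(25+64) = 9.4340
|b| = sqrt(361+225) = 24.2074
cos(theta) = -25/(sqrt(89)*sqrt(586)) = -25/sqrt(52154) = -0.109470
theta = arccos(-25/sqrt(52154)) = 96.2848 degrees

a·b = -25, theta = 96.2848 deg


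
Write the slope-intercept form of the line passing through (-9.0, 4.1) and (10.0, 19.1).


m = (15)/(19.0) = 0.7895
b = y1 - m*x1 = 4.1 - (15*(-9.0))/(19.0) = 4.1 + 7.1053 = 11.2053

y = 0.7895x + 11.2053


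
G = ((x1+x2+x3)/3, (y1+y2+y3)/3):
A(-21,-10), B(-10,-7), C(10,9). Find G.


Gx = (-21- 10+10)/3 = -21/3 = -7.0000
Gy = (-10- 7+9)/3 = -8/3 = -2.6667

G = (-7.0000, -2.6667)


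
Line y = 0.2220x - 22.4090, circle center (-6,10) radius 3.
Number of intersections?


Substitute y = 0.2220x - 22.4090: (x+ 6)^2 + (0.2220x- 22.4090-10)^2 = 9
Expand to Ax^2 + Bx + C = 0, where b-k = -32.409
A = 1+m^2 = 1.049284
B = 2(m(b-k) - h) = 2(0.2220*(-32.409) + 6) = -2.389596
C = h^2 + (b-k)^2 - r^2 = 36 + 1050.343281 - 9 = 1077.343281
disc = B^2-4AC = 5.7102 - 4521.7563 = -4516.0461
disc < 0

0 intersection points


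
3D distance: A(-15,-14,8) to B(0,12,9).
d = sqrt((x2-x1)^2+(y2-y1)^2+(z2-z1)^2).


dx=15, dy=26, dz=1
d = sqrt(225+676+1) = sqrt(902) = 30.0333

30.0333


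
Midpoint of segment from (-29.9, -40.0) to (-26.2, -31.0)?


Mx = (-29.9 - 26.2)/2 = -56.1/2 = -28.0500
My = (-40.0 - 31.0)/2 = -71.0/2 = -35.5000

(-28.0500, -35.5000)


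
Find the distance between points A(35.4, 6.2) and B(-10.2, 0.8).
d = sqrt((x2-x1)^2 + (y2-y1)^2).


dx = -10.2 - 35.4 = -45.6
dy = 0.8 - 6.2 = -5.4
d = sqrt(2079.36 + 29.16) = sqrt(2108.52) = 45.9186

45.9186


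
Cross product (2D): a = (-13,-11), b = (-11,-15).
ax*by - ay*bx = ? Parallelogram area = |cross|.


cross = -13*(-15) + 11*(-11) = 195 - 121 = 74
Parallelogram area = |74| = 74

cross = 74, parallelogram area = 74


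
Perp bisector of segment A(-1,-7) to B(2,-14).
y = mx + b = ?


Midpoint = (0.5, -10.5)
Slope of AB = dy/dx = -7/3 = -2.3333
Perp slope = -dx/dy = 3/7 = 0.4286
b = My - (perp slope)*Mx = -10.5 + (3*0.5)/(-7) = -10.5 - 0.2143 = -10.7143

y = 0.4286x - 10.7143


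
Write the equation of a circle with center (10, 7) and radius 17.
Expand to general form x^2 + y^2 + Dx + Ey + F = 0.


(x-10)^2 + (y-7)^2 = 17^2
D = -2h = -20, E = -2k = -14
F = h^2+k^2-r^2 = 100+49-289 = -140

x^2 + y^2 - 20x - 14y - 140 = 0


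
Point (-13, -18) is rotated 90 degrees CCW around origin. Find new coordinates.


cos(90) = 0, sin(90) = 1
x' = -13*0 + 18*1 = 18
y' = -13*1 - 18*0 = -13

(18, -13)


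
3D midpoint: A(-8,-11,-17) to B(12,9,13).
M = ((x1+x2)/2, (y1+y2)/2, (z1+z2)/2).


Mx = (-8+12)/2 = 2.0000
My = (-11+9)/2 = -1.0000
Mz = (-17+13)/2 = -2.0000

M = (2.0000, -1.0000, -2.0000)


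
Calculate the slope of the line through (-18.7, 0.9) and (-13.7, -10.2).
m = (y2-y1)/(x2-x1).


dy = -10.2 - 0.9 = -11.1
dx = -13.7 + 18.7 = 5.0
m = -11.1/5.0 = -2.2200

m = -2.2200


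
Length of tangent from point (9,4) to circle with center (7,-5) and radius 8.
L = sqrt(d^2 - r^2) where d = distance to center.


d = sqrt((9-7)^2 + (4+ 5)^2) = sqrt(4+81) = 9.2195
L = sqrt(85.0000 - 64) = sqrt(21.0000) = 4.5826

4.5826


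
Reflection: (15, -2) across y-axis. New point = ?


Reflection rule for y-axis: (-x, y)
(15, -2) -> (-15, -2)

(-15, -2)


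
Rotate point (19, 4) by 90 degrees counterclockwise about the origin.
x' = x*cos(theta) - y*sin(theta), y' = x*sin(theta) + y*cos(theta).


cos(90) = 0, sin(90) = 1
x' = 19*0 - 4*1 = -4
y' = 19*1 + 4*0 = 19

(-4, 19)


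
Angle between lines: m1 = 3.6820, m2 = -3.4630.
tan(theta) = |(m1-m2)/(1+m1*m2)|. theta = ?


m1-m2 = 7.145
1+m1*m2 = -11.750766
tan(theta) = |7.145/(-11.750766)| = 0.608045
theta = arctan(|7.145/(-11.750766)|) = 31.3015 degrees (acute angle)

31.3015 degrees


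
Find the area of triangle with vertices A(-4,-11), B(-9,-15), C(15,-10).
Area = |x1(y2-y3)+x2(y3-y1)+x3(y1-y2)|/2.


-4*(-15+ 10) = 20
-9*(-10+ 11) = -9
15*(-11+ 15) = 60
sum = 71
Area = |71|/2 = 35.5000

35.5000 sq units


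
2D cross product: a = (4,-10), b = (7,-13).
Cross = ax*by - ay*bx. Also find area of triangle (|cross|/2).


cross = 4*(-13) + 10*7 = -52 + 70 = 18
Triangle area = |18|/2 = 18/2 = 9.0000

cross = 18, triangle area = 9.0000


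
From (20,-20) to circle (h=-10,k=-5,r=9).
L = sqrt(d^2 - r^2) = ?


d = sqrt((20+ 10)^2 + (-20+ 5)^2) = sqrt(900+225) = 33.5410
L = sqrt(1125.0000 - 81) = sqrt(1044.0000) = 32.3110

32.3110


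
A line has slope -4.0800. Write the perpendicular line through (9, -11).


Perpendicular slope = -1/m1 = -1/(-4.0800) = 0.2451
b2 = y0 - m2*x0 = -11 + 9/(-4.0800) = -11 - 2.2059 = -13.2059

y = 0.2451x - 13.2059


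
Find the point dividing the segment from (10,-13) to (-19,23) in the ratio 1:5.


Px = (1*(-19) + 5*10)/6 = 31/6 = 5.1667
Py = (1*23 + 5*(-13))/6 = -42/6 = -7.0000

P = (5.1667, -7.0000)


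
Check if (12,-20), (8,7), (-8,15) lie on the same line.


12*(7-15) + 8*(15+ 20) - 8*(-20-7)
= -96 + 280 + 216 = 400

No, not collinear (determinant = 400)


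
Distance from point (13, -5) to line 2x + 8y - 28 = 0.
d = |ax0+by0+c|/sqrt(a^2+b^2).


|2*13 + 8*(-5) - 28| = |-42| = 42
sqrt(4 + 64) = sqrt(68) = 8.2462
d = 42/sqrt(68) = 5.0932

5.0932


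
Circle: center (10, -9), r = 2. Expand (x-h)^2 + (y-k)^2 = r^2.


(x-10)^2 + (y+ 9)^2 = 2^2
D = -2h = -20, E = -2k = 18
F = h^2+k^2-r^2 = 100+81-4 = 177

x^2 + y^2 - 20x + 18y + 177 = 0


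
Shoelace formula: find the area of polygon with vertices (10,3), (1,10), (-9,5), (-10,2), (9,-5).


sum(xi*y_{i+1}) = 10*10 + 1*5 - 9*2 - 10*(-5) + 9*3 = 164
sum(yi*x_{i+1}) = 3*1 + 10*(-9) + 5*(-10) + 2*9 - 5*10 = -169
Area = |164 + 169|/2 = 333/2 = 166.5000

166.5000 sq units


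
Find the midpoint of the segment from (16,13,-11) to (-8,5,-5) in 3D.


Mx = (16- 8)/2 = 4.0000
My = (13+5)/2 = 9.0000
Mz = (-11- 5)/2 = -8.0000

M = (4.0000, 9.0000, -8.0000)


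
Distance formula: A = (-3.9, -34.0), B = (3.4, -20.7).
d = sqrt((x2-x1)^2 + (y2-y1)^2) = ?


dx = 3.4 + 3.9 = 7.3
dy = -20.7 + 34.0 = 13.3
d = sqrt(53.29 + 176.89) = sqrt(230.18) = 15.1717

15.1717


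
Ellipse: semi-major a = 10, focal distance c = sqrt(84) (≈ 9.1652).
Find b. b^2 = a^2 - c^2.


b^2 = 10^2 - (sqrt(84))^2 = 100 - 84 = 16
b = sqrt(16) = 4

b = 4


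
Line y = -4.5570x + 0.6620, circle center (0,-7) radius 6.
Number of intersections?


Substitute y = -4.5570x + 0.6620: (x-0)^2 + (-4.5570x+0.6620+ 7)^2 = 36
Expand to Ax^2 + Bx + C = 0, where b-k = 7.662
A = 1+m^2 = 21.766249
B = 2(m(b-k) - h) = 2(-4.5570*7.662 - 0) = -69.831468
C = h^2 + (b-k)^2 - r^2 = 0 + 58.706244 - 36 = 22.706244
disc = B^2-4AC = 4876.4339 - 1976.9190 = 2899.5149
disc > 0

2 intersection points


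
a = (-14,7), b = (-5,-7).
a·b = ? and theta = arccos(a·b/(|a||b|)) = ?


a·b = -14*(-5) + 7*(-7) = 70 - 49 = 21
|a| = sqrt(196+49) = 15.6525
|b| = sqrt(25+49) = 8.6023
cos(theta) = 21/(sqrt(245)*sqrt(74)) = 21/sqrt(18130) = 0.155963
theta = arccos(21/sqrt(18130)) = 81.0274 degrees

a·b = 21, theta = 81.0274 deg


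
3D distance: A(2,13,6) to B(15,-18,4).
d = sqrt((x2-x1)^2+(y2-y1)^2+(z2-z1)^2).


dx=13, dy=-31, dz=-2
d = sqrt(169+961+4) = sqrt(1134) = 33.6749

33.6749


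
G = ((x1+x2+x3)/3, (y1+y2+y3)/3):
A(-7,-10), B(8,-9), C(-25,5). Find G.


Gx = (-7+8- 25)/3 = -24/3 = -8.0000
Gy = (-10- 9+5)/3 = -14/3 = -4.6667

G = (-8.0000, -4.6667)


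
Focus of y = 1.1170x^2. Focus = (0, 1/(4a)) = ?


a = 1.1170
4a = 4.4680
focus = (0, 1/4.4680) = (0, 0.2238)

Focus = (0, 0.2238)


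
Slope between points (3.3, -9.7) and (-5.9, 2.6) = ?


dy = 2.6 + 9.7 = 12.3
dx = -5.9 - 3.3 = -9.2
m = 12.3/(-9.2) = -1.3370

m = -1.3370


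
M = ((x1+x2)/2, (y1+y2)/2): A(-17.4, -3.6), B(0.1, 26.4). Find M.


Mx = (-17.4 + 0.1)/2 = -17.3/2 = -8.6500
My = (-3.6 + 26.4)/2 = 22.8/2 = 11.4000

(-8.6500, 11.4000)


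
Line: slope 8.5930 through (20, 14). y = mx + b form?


y - 14 = 8.5930(x - 20)
y = 8.5930x + 14 - 8.5930*20
y = 8.5930x - 157.8600

y = 8.5930x - 157.8600


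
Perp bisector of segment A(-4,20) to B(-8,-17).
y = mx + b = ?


Midpoint = (-6, 1.5)
Slope of AB = dy/dx = -37/(-4) = 9.2500
Perp slope = -dx/dy = -4/37 = -0.1081
b = My - (perp slope)*Mx = 1.5 + (-4*(-6))/(-37) = 1.5 - 0.6486 = 0.8514

y = -0.1081x + 0.8514


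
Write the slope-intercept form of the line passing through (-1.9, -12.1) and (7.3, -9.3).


m = (2.8)/(9.2) = 0.3043
b = y1 - m*x1 = -12.1 - (2.8*(-1.9))/(9.2) = -12.1 + 0.5783 = -11.5217

y = 0.3043x - 11.5217


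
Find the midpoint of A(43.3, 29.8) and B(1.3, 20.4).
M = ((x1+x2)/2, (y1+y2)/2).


Mx = (43.3 + 1.3)/2 = 44.6/2 = 22.3000
My = (29.8 + 20.4)/2 = 50.2/2 = 25.1000

(22.3000, 25.1000)


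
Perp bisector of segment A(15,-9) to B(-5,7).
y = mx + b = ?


Midpoint = (5, -1)
Slope of AB = dy/dx = 16/(-20) = -0.8000
Perp slope = -dx/dy = 20/16 = 1.2500
b = My - (perp slope)*Mx = -1 + (-20*5)/16 = -1 - 6.2500 = -7.2500

y = 1.2500x - 7.2500


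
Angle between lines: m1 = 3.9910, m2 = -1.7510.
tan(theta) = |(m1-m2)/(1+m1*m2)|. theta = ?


m1-m2 = 5.742
1+m1*m2 = -5.988241
tan(theta) = |5.742/(-5.988241)| = 0.958879
theta = arctan(|5.742/(-5.988241)|) = 43.7974 degrees (acute angle)

43.7974 degrees


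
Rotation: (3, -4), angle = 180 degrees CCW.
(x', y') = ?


cos(180) = -1, sin(180) = 0
x' = 3*(-1) + 4*0 = -3
y' = 3*0 - 4*(-1) = 4

(-3, 4)


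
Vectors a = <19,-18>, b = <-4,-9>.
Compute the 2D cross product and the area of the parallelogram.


cross = 19*(-9) + 18*(-4) = -171 - 72 = -243
Parallelogram area = |-243| = 243

cross = -243, parallelogram area = 243


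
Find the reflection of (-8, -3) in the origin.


Reflection rule for origin: (-x, -y)
(-8, -3) -> (8, 3)

(8, 3)


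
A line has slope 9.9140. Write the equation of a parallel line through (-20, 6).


Parallel lines have equal slopes.
m2 = 9.9140
b2 = 6 - 9.9140*(-20) = 204.2800

y = 9.9140x + 204.2800


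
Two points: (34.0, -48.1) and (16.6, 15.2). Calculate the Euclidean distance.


dx = 16.6 - 34.0 = -17.4
dy = 15.2 + 48.1 = 63.3
d = sqrt(302.76 + 4006.89) = sqrt(4309.65) = 65.6479

65.6479


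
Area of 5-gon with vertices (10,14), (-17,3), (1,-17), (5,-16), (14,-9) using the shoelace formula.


sum(xi*y_{i+1}) = 10*3 - 17*(-17) + 1*(-16) + 5*(-9) + 14*14 = 454
sum(yi*x_{i+1}) = 14*(-17) + 3*1 - 17*5 - 16*14 - 9*10 = -634
Area = |454 + 634|/2 = 1088/2 = 544.0000

544.0000 sq units


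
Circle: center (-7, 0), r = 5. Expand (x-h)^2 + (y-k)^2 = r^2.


(x+ 7)^2 + (y-0)^2 = 5^2
D = -2h = 14, E = -2k = 0
F = h^2+k^2-r^2 = 49+0-25 = 24

x^2 + y^2 + 14x + 24 = 0


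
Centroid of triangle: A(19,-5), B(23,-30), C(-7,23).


Gx = (19+23- 7)/3 = 35/3 = 11.6667
Gy = (-5- 30+23)/3 = -12/3 = -4.0000

G = (11.6667, -4.0000)


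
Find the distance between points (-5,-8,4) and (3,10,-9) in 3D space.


dx=8, dy=18, dz=-13
d = sqrt(64+324+169) = sqrt(557) = 23.6008

23.6008


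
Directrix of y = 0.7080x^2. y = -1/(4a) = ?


a = 0.7080
1/(4a) = 0.3531
directrix: y = -0.3531 = -0.3531

y = -0.3531


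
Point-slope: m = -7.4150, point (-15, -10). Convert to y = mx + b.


y + 10 = -7.4150(x + 15)
y = -7.4150x - 10 + 7.4150*(-15)
y = -7.4150x - 121.2250

y = -7.4150x - 121.2250


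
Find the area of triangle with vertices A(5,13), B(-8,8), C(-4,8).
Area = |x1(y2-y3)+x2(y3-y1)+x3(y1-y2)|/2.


5*(8-8) = 0
-8*(8-13) = 40
-4*(13-8) = -20
sum = 20
Area = |20|/2 = 10.0000

10.0000 sq units


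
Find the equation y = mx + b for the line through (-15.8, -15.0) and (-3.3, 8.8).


m = (23.8)/(12.5) = 1.9040
b = y1 - m*x1 = -15.0 - (23.8*(-15.8))/(12.5) = -15.0 + 30.0832 = 15.0832

y = 1.9040x + 15.0832


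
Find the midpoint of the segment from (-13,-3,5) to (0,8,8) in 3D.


Mx = (-13+0)/2 = -6.5000
My = (-3+8)/2 = 2.5000
Mz = (5+8)/2 = 6.5000

M = (-6.5000, 2.5000, 6.5000)


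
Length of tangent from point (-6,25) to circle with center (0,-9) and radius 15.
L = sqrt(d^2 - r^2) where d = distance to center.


d = sqrt((-6-0)^2 + (25+ 9)^2) = sqrt(36+1156) = 34.5254
L = sqrt(1192.0000 - 225) = sqrt(967.0000) = 31.0966

31.0966


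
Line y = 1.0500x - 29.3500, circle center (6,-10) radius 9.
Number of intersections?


Substitute y = 1.0500x - 29.3500: (x-6)^2 + (1.0500x- 29.3500+ 10)^2 = 81
Expand to Ax^2 + Bx + C = 0, where b-k = -19.35
A = 1+m^2 = 2.1025
B = 2(m(b-k) - h) = 2(1.0500*(-19.35) - 6) = -52.635
C = h^2 + (b-k)^2 - r^2 = 36 + 374.4225 - 81 = 329.4225
disc = B^2-4AC = 2770.4432 - 2770.4432 = 0
disc = 0

1 intersection point (tangent)


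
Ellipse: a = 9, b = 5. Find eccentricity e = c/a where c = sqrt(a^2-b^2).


c = sqrt(81-25) = sqrt(56) = 7.4833
e = c/a = sqrt(56)/9 = 0.8315

e = 0.8315


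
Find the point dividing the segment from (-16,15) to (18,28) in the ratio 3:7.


Px = (3*18 + 7*(-16))/10 = -58/10 = -5.8000
Py = (3*28 + 7*15)/10 = 189/10 = 18.9000

P = (-5.8000, 18.9000)


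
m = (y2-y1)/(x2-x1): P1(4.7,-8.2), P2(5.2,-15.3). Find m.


dy = -15.3 + 8.2 = -7.1
dx = 5.2 - 4.7 = 0.5
m = -7.1/0.5 = -14.2000

m = -14.2000


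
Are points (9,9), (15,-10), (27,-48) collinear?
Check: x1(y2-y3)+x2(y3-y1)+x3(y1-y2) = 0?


9*(-10+ 48) + 15*(-48-9) + 27*(9+ 10)
= 342 - 855 + 513 = 0

Yes, collinear (determinant = 0)


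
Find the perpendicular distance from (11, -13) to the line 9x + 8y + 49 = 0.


|9*11 + 8*(-13) + 49| = |44| = 44
sqrt(81 + 64) = sqrt(145) = 12.0416
d = 44/sqrt(145) = 3.6540

3.6540


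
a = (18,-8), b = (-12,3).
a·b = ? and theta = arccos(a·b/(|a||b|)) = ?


a·b = 18*(-12) - 8*3 = -216 - 24 = -240
|a| = sqrt(324+64) = 19.6977
|b| = sqrt(144+9) = 12.3693
cos(theta) = -240/(sqrt(388)*sqrt(153)) = -240/sqrt(59364) = -0.985030
theta = arccos(-240/sqrt(59364)) = 170.0738 degrees

a·b = -240, theta = 170.0738 deg


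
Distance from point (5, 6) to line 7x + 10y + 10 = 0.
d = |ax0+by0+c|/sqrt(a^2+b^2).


|7*5 + 10*6 + 10| = |105| = 105
sqrt(49 + 100) = sqrt(149) = 12.2066
d = 105/sqrt(149) = 8.6019

8.6019


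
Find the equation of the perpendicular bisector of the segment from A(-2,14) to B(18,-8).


Midpoint = (8, 3)
Slope of AB = dy/dx = -22/20 = -1.1000
Perp slope = -dx/dy = 20/22 = 0.9091
b = My - (perp slope)*Mx = 3 + (20*8)/(-22) = 3 - 7.2727 = -4.2727

y = 0.9091x - 4.2727


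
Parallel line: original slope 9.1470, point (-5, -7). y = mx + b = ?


Parallel lines have equal slopes.
m2 = 9.1470
b2 = -7 - 9.1470*(-5) = 38.7350

y = 9.1470x + 38.7350


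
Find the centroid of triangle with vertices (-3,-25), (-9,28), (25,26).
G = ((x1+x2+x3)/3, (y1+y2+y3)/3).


Gx = (-3- 9+25)/3 = 13/3 = 4.3333
Gy = (-25+28+26)/3 = 29/3 = 9.6667

G = (4.3333, 9.6667)


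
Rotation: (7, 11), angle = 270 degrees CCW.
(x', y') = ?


cos(270) = 0, sin(270) = -1
x' = 7*0 - 11*(-1) = 11
y' = 7*(-1) + 11*0 = -7

(11, -7)


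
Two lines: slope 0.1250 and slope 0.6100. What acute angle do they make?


m1-m2 = -0.485
1+m1*m2 = 1.07625
tan(theta) = |-0.485/1.07625| = 0.450639
theta = arctan(|-0.485/1.07625|) = 24.2582 degrees (acute angle)

24.2582 degrees


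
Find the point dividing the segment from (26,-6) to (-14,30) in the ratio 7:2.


Px = (7*(-14) + 2*26)/9 = -46/9 = -5.1111
Py = (7*30 + 2*(-6))/9 = 198/9 = 22.0000

P = (-5.1111, 22.0000)


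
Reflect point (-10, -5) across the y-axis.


Reflection rule for y-axis: (-x, y)
(-10, -5) -> (10, -5)

(10, -5)


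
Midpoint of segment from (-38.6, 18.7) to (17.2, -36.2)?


Mx = (-38.6 + 17.2)/2 = -21.4/2 = -10.7000
My = (18.7 - 36.2)/2 = -17.5/2 = -8.7500

(-10.7000, -8.7500)


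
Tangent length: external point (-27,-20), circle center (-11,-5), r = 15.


d = sqrt((-27+ 11)^2 + (-20+ 5)^2) = sqrt(256+225) = 21.9317
L = sqrt(481.0000 - 225) = sqrt(256.0000) = 16.0000

16.0000


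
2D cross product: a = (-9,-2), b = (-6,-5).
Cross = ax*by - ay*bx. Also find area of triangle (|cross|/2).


cross = -9*(-5) + 2*(-6) = 45 - 12 = 33
Triangle area = |33|/2 = 33/2 = 16.5000

cross = 33, triangle area = 16.5000


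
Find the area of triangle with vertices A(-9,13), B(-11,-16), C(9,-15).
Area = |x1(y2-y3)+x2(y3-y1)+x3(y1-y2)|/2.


-9*(-16+ 15) = 9
-11*(-15-13) = 308
9*(13+ 16) = 261
sum = 578
Area = |578|/2 = 289.0000

289.0000 sq units


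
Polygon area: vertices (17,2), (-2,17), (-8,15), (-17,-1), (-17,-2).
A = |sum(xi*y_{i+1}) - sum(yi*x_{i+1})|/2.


sum(xi*y_{i+1}) = 17*17 - 2*15 - 8*(-1) - 17*(-2) - 17*2 = 267
sum(yi*x_{i+1}) = 2*(-2) + 17*(-8) + 15*(-17) - 1*(-17) - 2*17 = -412
Area = |267 + 412|/2 = 679/2 = 339.5000

339.5000 sq units


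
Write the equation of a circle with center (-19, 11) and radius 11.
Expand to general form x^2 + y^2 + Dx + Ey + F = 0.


(x+ 19)^2 + (y-11)^2 = 11^2
D = -2h = 38, E = -2k = -22
F = h^2+k^2-r^2 = 361+121-121 = 361

x^2 + y^2 + 38x - 22y + 361 = 0


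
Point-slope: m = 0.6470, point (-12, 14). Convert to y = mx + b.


y - 14 = 0.6470(x + 12)
y = 0.6470x + 14 - 0.6470*(-12)
y = 0.6470x + 21.7640

y = 0.6470x + 21.7640


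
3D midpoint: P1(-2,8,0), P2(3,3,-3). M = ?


Mx = (-2+3)/2 = 0.5000
My = (8+3)/2 = 5.5000
Mz = (0- 3)/2 = -1.5000

M = (0.5000, 5.5000, -1.5000)


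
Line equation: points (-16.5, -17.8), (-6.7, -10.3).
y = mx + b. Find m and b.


m = (7.5)/(9.8) = 0.7653
b = y1 - m*x1 = -17.8 - (7.5*(-16.5))/(9.8) = -17.8 + 12.6276 = -5.1724

y = 0.7653x - 5.1724


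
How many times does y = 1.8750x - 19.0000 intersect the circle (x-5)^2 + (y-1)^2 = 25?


Substitute y = 1.8750x - 19.0000: (x-5)^2 + (1.8750x- 19.0000-1)^2 = 25
Expand to Ax^2 + Bx + C = 0, where b-k = -20
A = 1+m^2 = 4.515625
B = 2(m(b-k) - h) = 2(1.8750*(-20) - 5) = -85
C = h^2 + (b-k)^2 - r^2 = 25 + 400 - 25 = 400
disc = B^2-4AC = 7225.0000 - 7225.0000 = 0
disc = 0

1 intersection point (tangent)


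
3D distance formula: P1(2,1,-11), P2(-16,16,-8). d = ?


dx=-18, dy=15, dz=3
d = sqrt(324+225+9) = sqrt(558) = 23.6220

23.6220


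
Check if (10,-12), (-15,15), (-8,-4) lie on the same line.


10*(15+ 4) - 15*(-4+ 12) - 8*(-12-15)
= 190 - 120 + 216 = 286

No, not collinear (determinant = 286)


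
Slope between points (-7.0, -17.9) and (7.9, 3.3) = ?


dy = 3.3 + 17.9 = 21.2
dx = 7.9 + 7.0 = 14.9
m = 21.2/14.9 = 1.4228

m = 1.4228


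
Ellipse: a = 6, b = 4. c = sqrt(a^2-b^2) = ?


c^2 = 6^2 - 4^2 = 36 - 16 = 20
c = sqrt(20) = 4.4721

c = 4.4721


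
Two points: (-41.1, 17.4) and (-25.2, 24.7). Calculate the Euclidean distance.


dx = -25.2 + 41.1 = 15.9
dy = 24.7 - 17.4 = 7.3
d = sqrt(252.81 + 53.29) = sqrt(306.1) = 17.4957

17.4957


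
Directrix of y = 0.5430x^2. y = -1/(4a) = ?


a = 0.5430
1/(4a) = 0.4604
directrix: y = -0.4604 = -0.4604

y = -0.4604


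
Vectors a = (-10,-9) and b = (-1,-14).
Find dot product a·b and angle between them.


a·b = -10*(-1) - 9*(-14) = 10 + 126 = 136
|a| = sqrt(100+81) = 13.4536
|b| = sqrt(1+196) = 14.0357
cos(theta) = 136/(sqrt(181)*sqrt(197)) = 136/sqrt(35657) = 0.720222
theta = arccos(136/sqrt(35657)) = 43.9272 degrees

a·b = 136, theta = 43.9272 deg


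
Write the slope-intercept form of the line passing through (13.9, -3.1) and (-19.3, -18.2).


m = (-15.1)/(-33.2) = 0.4548
b = y1 - m*x1 = -3.1 - (-15.1*13.9)/(-33.2) = -3.1 - 6.3220 = -9.4220

y = 0.4548x - 9.4220


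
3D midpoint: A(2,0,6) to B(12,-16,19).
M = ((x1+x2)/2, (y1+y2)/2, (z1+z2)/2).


Mx = (2+12)/2 = 7.0000
My = (0- 16)/2 = -8.0000
Mz = (6+19)/2 = 12.5000

M = (7.0000, -8.0000, 12.5000)


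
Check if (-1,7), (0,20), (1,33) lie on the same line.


-1*(20-33) + 0*(33-7) + 1*(7-20)
= 13 + 0 - 13 = 0

Yes, collinear (determinant = 0)


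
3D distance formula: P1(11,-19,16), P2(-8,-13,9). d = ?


dx=-19, dy=6, dz=-7
d = sqrt(361+36+49) = sqrt(446) = 21.1187

21.1187


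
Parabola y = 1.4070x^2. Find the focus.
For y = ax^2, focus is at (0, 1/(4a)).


a = 1.4070
4a = 5.6280
focus = (0, 1/5.6280) = (0, 0.1777)

Focus = (0, 0.1777)


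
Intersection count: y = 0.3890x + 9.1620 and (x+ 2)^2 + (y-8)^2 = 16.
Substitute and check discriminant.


Substitute y = 0.3890x + 9.1620: (x+ 2)^2 + (0.3890x+9.1620-8)^2 = 16
Expand to Ax^2 + Bx + C = 0, where b-k = 1.162
A = 1+m^2 = 1.151321
B = 2(m(b-k) - h) = 2(0.3890*1.162 + 2) = 4.904036
C = h^2 + (b-k)^2 - r^2 = 4 + 1.350244 - 16 = -10.649756
disc = B^2-4AC = 24.0496 + 49.0452 = 73.0948
disc > 0

2 intersection points


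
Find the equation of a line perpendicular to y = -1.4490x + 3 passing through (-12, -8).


Perpendicular slope = -1/m1 = -1/(-1.4490) = 0.6901
b2 = y0 - m2*x0 = -8 - 12/(-1.4490) = -8 + 8.2816 = 0.2816

y = 0.6901x + 0.2816


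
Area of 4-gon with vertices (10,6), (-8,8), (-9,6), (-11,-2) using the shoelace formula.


sum(xi*y_{i+1}) = 10*8 - 8*6 - 9*(-2) - 11*6 = -16
sum(yi*x_{i+1}) = 6*(-8) + 8*(-9) + 6*(-11) - 2*10 = -206
Area = |-16 + 206|/2 = 190/2 = 95.0000

95.0000 sq units


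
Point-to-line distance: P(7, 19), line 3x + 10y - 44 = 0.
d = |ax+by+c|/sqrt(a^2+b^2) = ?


|3*7 + 10*19 - 44| = |167| = 167
sqrt(9 + 100) = sqrt(109) = 10.4403
d = 167/sqrt(109) = 15.9957

15.9957


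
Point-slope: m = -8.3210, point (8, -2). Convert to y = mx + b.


y + 2 = -8.3210(x - 8)
y = -8.3210x - 2 + 8.3210*8
y = -8.3210x + 64.5680

y = -8.3210x + 64.5680


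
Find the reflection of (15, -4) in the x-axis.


Reflection rule for x-axis: (x, -y)
(15, -4) -> (15, 4)

(15, 4)


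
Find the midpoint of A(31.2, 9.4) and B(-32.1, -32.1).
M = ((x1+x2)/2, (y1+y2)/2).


Mx = (31.2 - 32.1)/2 = -0.9/2 = -0.4500
My = (9.4 - 32.1)/2 = -22.7/2 = -11.3500

(-0.4500, -11.3500)


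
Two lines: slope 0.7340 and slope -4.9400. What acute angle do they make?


m1-m2 = 5.674
1+m1*m2 = -2.62596
tan(theta) = |5.674/(-2.62596)| = 2.160734
theta = arctan(|5.674/(-2.62596)|) = 65.1650 degrees (acute angle)

65.1650 degrees


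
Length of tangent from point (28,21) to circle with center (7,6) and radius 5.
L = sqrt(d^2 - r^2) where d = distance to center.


d = sqrt((28-7)^2 + (21-6)^2) = sqrt(441+225) = 25.8070
L = sqrt(666.0000 - 25) = sqrt(641.0000) = 25.3180

25.3180


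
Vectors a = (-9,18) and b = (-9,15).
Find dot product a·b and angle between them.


a·b = -9*(-9) + 18*15 = 81 + 270 = 351
|a| = sqrt(81+324) = 20.1246
|b| = sqrt(81+225) = 17.4929
cos(theta) = 351/(sqrt(405)*sqrt(306)) = 351/sqrt(123930) = 0.997054
theta = arccos(351/sqrt(123930)) = 4.3987 degrees

a·b = 351, theta = 4.3987 deg


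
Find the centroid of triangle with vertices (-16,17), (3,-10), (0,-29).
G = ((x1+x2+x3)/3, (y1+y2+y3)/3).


Gx = (-16+3+0)/3 = -13/3 = -4.3333
Gy = (17- 10- 29)/3 = -22/3 = -7.3333

G = (-4.3333, -7.3333)


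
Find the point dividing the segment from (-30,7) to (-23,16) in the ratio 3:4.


Px = (3*(-23) + 4*(-30))/7 = -189/7 = -27.0000
Py = (3*16 + 4*7)/7 = 76/7 = 10.8571

P = (-27.0000, 10.8571)


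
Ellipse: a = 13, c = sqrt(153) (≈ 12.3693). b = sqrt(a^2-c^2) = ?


b^2 = 13^2 - (sqrt(153))^2 = 169 - 153 = 16
b = sqrt(16) = 4

b = 4


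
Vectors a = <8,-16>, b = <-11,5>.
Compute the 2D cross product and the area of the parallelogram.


cross = 8*5 + 16*(-11) = 40 - 176 = -136
Parallelogram area = |-136| = 136

cross = -136, parallelogram area = 136


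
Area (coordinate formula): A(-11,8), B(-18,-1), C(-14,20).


-11*(-1-20) = 231
-18*(20-8) = -216
-14*(8+ 1) = -126
sum = -111
Area = |-111|/2 = 55.5000

55.5000 sq units


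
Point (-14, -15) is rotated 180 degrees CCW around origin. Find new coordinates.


cos(180) = -1, sin(180) = 0
x' = -14*(-1) + 15*0 = 14
y' = -14*0 - 15*(-1) = 15

(14, 15)


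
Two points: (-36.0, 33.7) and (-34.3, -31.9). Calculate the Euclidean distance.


dx = -34.3 + 36.0 = 1.7
dy = -31.9 - 33.7 = -65.6
d = sqrt(2.89 + 4303.36) = sqrt(4306.25) = 65.6220

65.6220


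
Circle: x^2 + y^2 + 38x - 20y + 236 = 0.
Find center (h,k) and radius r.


h = -D/2 = -38/2 = -19
k = -E/2 = 20/2 = 10
r^2 = h^2 + k^2 - F = 361 + 100 - 236 = 225
r = 15

Center (-19, 10), radius = 15


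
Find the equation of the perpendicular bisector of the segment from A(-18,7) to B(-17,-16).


Midpoint = (-17.5, -4.5)
Slope of AB = dy/dx = -23/1 = -23.0000
Perp slope = -dx/dy = 1/23 = 0.0435
b = My - (perp slope)*Mx = -4.5 + (1*(-17.5))/(-23) = -4.5 + 0.7609 = -3.7391

y = 0.0435x - 3.7391


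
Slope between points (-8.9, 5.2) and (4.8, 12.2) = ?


dy = 12.2 - 5.2 = 7
dx = 4.8 + 8.9 = 13.7
m = 7/13.7 = 0.5109

m = 0.5109


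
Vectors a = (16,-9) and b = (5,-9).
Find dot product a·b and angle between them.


a·b = 16*5 - 9*(-9) = 80 + 81 = 161
|a| = sqrt(256+81) = 18.3576
|b| = sqrt(25+81) = 10.2956
cos(theta) = 161/(sqrt(337)*sqrt(106)) = 161/sqrt(35722) = 0.851840
theta = arccos(161/sqrt(35722)) = 31.5876 degrees

a·b = 161, theta = 31.5876 deg


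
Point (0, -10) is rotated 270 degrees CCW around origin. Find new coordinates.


cos(270) = 0, sin(270) = -1
x' = 0*0 + 10*(-1) = -10
y' = 0*(-1) - 10*0 = 0

(-10, 0)


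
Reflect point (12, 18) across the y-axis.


Reflection rule for y-axis: (-x, y)
(12, 18) -> (-12, 18)

(-12, 18)


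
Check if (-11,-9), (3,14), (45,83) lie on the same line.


-11*(14-83) + 3*(83+ 9) + 45*(-9-14)
= 759 + 276 - 1035 = 0

Yes, collinear (determinant = 0)


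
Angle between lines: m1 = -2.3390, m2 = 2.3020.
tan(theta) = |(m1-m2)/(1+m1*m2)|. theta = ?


m1-m2 = -4.641
1+m1*m2 = -4.384378
tan(theta) = |-4.641/(-4.384378)| = 1.058531
theta = arctan(|-4.641/(-4.384378)|) = 46.6287 degrees (acute angle)

46.6287 degrees


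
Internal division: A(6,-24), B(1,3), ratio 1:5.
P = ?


Px = (1*1 + 5*6)/6 = 31/6 = 5.1667
Py = (1*3 + 5*(-24))/6 = -117/6 = -19.5000

P = (5.1667, -19.5000)


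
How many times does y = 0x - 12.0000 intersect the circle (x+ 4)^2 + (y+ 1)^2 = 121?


Substitute y = 0x - 12.0000: (x+ 4)^2 + (0x- 12.0000+ 1)^2 = 121
Expand to Ax^2 + Bx + C = 0, where b-k = -11
A = 1+m^2 = 1
B = 2(m(b-k) - h) = 2(0*(-11) + 4) = 8
C = h^2 + (b-k)^2 - r^2 = 16 + 121 - 121 = 16
disc = B^2-4AC = 64.0000 - 64.0000 = 0
disc = 0

1 intersection point (tangent)


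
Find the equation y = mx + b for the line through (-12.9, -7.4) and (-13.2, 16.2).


m = (23.6)/(-0.3) = -78.6667
b = y1 - m*x1 = -7.4 - (23.6*(-12.9))/(-0.3) = -7.4 - 1014.8000 = -1022.2000

y = -78.6667x - 1022.2000


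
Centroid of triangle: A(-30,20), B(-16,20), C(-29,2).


Gx = (-30- 16- 29)/3 = -75/3 = -25.0000
Gy = (20+20+2)/3 = 42/3 = 14.0000

G = (-25.0000, 14.0000)


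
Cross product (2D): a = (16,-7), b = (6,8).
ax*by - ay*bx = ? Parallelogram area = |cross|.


cross = 16*8 + 7*6 = 128 + 42 = 170
Parallelogram area = |170| = 170

cross = 170, parallelogram area = 170


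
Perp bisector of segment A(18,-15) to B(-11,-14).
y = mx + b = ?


Midpoint = (3.5, -14.5)
Slope of AB = dy/dx = 1/(-29) = -0.0345
Perp slope = -dx/dy = 29/1 = 29.0000
b = My - (perp slope)*Mx = -14.5 + (-29*3.5)/1 = -14.5 - 101.5000 = -116.0000

y = 29.0000x - 116.0000


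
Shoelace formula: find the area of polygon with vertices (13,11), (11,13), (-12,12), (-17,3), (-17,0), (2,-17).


sum(xi*y_{i+1}) = 13*13 + 11*12 - 12*3 - 17*0 - 17*(-17) + 2*11 = 576
sum(yi*x_{i+1}) = 11*11 + 13*(-12) + 12*(-17) + 3*(-17) + 0*2 - 17*13 = -511
Area = |576 + 511|/2 = 1087/2 = 543.5000

543.5000 sq units


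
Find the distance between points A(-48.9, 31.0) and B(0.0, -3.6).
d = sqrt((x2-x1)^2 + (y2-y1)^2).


dx = 0.0 + 48.9 = 48.9
dy = -3.6 - 31.0 = -34.6
d = sqrt(2391.21 + 1197.16) = sqrt(3588.37) = 59.9030

59.9030


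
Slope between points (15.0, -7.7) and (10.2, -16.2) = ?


dy = -16.2 + 7.7 = -8.5
dx = 10.2 - 15.0 = -4.8
m = -8.5/(-4.8) = 1.7708

m = 1.7708


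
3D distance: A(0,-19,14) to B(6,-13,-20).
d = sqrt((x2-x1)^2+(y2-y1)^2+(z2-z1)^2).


dx=6, dy=6, dz=-34
d = sqrt(36+36+1156) = sqrt(1228) = 35.0428

35.0428


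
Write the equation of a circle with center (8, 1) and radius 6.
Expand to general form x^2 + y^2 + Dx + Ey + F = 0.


(x-8)^2 + (y-1)^2 = 6^2
D = -2h = -16, E = -2k = -2
F = h^2+k^2-r^2 = 64+1-36 = 29

x^2 + y^2 - 16x - 2y + 29 = 0


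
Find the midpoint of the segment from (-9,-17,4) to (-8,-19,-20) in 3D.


Mx = (-9- 8)/2 = -8.5000
My = (-17- 19)/2 = -18.0000
Mz = (4- 20)/2 = -8.0000

M = (-8.5000, -18.0000, -8.0000)


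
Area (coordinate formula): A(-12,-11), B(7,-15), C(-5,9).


-12*(-15-9) = 288
7*(9+ 11) = 140
-5*(-11+ 15) = -20
sum = 408
Area = |408|/2 = 204.0000

204.0000 sq units


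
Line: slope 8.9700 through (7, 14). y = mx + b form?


y - 14 = 8.9700(x - 7)
y = 8.9700x + 14 - 8.9700*7
y = 8.9700x - 48.7900

y = 8.9700x - 48.7900


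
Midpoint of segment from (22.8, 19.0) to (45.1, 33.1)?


Mx = (22.8 + 45.1)/2 = 67.9/2 = 33.9500
My = (19.0 + 33.1)/2 = 52.1/2 = 26.0500

(33.9500, 26.0500)


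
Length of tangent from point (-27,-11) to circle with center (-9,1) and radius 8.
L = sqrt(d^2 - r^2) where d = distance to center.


d = sqrt((-27+ 9)^2 + (-11-1)^2) = sqrt(324+144) = 21.6333
L = sqrt(468.0000 - 64) = sqrt(404.0000) = 20.0998

20.0998


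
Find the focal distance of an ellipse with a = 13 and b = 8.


c^2 = 13^2 - 8^2 = 169 - 64 = 105
c = sqrt(105) = 10.2470

c = 10.2470


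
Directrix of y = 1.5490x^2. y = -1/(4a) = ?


a = 1.5490
1/(4a) = 0.1614
directrix: y = -0.1614 = -0.1614

y = -0.1614


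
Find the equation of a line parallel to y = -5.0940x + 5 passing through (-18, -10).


Parallel lines have equal slopes.
m2 = -5.0940
b2 = -10 + 5.0940*(-18) = -101.6920

y = -5.0940x - 101.6920


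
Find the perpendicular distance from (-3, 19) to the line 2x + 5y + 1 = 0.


|2*(-3) + 5*19 + 1| = |90| = 90
sqrt(4 + 25) = sqrt(29) = 5.3852
d = 90/sqrt(29) = 16.7126

16.7126


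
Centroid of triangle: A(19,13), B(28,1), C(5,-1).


Gx = (19+28+5)/3 = 52/3 = 17.3333
Gy = (13+1- 1)/3 = 13/3 = 4.3333

G = (17.3333, 4.3333)


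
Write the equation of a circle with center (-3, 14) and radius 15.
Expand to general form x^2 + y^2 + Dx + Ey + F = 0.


(x+ 3)^2 + (y-14)^2 = 15^2
D = -2h = 6, E = -2k = -28
F = h^2+k^2-r^2 = 9+196-225 = -20

x^2 + y^2 + 6x - 28y - 20 = 0


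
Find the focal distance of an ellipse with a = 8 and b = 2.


c^2 = 8^2 - 2^2 = 64 - 4 = 60
c = sqrt(60) = 7.7460

c = 7.7460


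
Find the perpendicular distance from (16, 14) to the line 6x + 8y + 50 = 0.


|6*16 + 8*14 + 50| = |258| = 258
sqrt(36 + 64) = sqrt(100) = 10.0000
d = 258/sqrt(100) = 25.8000

25.8000


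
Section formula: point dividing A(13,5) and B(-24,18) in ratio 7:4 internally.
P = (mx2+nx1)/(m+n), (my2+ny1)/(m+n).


Px = (7*(-24) + 4*13)/11 = -116/11 = -10.5455
Py = (7*18 + 4*5)/11 = 146/11 = 13.2727

P = (-10.5455, 13.2727)


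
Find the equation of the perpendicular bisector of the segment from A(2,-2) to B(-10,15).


Midpoint = (-4, 6.5)
Slope of AB = dy/dx = 17/(-12) = -1.4167
Perp slope = -dx/dy = 12/17 = 0.7059
b = My - (perp slope)*Mx = 6.5 + (-12*(-4))/17 = 6.5 + 2.8235 = 9.3235

y = 0.7059x + 9.3235


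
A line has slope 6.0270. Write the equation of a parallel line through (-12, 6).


Parallel lines have equal slopes.
m2 = 6.0270
b2 = 6 - 6.0270*(-12) = 78.3240

y = 6.0270x + 78.3240


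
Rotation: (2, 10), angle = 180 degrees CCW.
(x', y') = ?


cos(180) = -1, sin(180) = 0
x' = 2*(-1) - 10*0 = -2
y' = 2*0 + 10*(-1) = -10

(-2, -10)


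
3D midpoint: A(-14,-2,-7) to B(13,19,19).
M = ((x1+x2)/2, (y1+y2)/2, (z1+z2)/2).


Mx = (-14+13)/2 = -0.5000
My = (-2+19)/2 = 8.5000
Mz = (-7+19)/2 = 6.0000

M = (-0.5000, 8.5000, 6.0000)


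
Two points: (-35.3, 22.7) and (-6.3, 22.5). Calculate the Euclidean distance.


dx = -6.3 + 35.3 = 29
dy = 22.5 - 22.7 = -0.2
d = sqrt(841 + 0.04) = sqrt(841.04) = 29.0007

29.0007


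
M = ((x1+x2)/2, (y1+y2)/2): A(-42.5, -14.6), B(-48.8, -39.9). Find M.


Mx = (-42.5 - 48.8)/2 = -91.3/2 = -45.6500
My = (-14.6 - 39.9)/2 = -54.5/2 = -27.2500

(-45.6500, -27.2500)


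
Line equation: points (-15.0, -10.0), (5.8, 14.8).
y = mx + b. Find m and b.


m = (24.8)/(20.8) = 1.1923
b = y1 - m*x1 = -10.0 - (24.8*(-15.0))/(20.8) = -10.0 + 17.8846 = 7.8846

y = 1.1923x + 7.8846


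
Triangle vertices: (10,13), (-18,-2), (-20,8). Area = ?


10*(-2-8) = -100
-18*(8-13) = 90
-20*(13+ 2) = -300
sum = -310
Area = |-310|/2 = 155.0000

155.0000 sq units


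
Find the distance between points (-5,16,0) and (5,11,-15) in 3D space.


dx=10, dy=-5, dz=-15
d = sqrt(100+25+225) = sqrt(350) = 18.7083

18.7083


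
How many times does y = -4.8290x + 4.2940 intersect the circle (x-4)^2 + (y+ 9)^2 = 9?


Substitute y = -4.8290x + 4.2940: (x-4)^2 + (-4.8290x+4.2940+ 9)^2 = 9
Expand to Ax^2 + Bx + C = 0, where b-k = 13.294
A = 1+m^2 = 24.319241
B = 2(m(b-k) - h) = 2(-4.8290*13.294 - 4) = -136.393452
C = h^2 + (b-k)^2 - r^2 = 16 + 176.730436 - 9 = 183.730436
disc = B^2-4AC = 18603.1737 - 17872.7390 = 730.4347
disc > 0

2 intersection points


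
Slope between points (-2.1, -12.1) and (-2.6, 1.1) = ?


dy = 1.1 + 12.1 = 13.2
dx = -2.6 + 2.1 = -0.5
m = 13.2/(-0.5) = -26.4000

m = -26.4000


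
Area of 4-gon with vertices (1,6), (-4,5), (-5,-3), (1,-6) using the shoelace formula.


sum(xi*y_{i+1}) = 1*5 - 4*(-3) - 5*(-6) + 1*6 = 53
sum(yi*x_{i+1}) = 6*(-4) + 5*(-5) - 3*1 - 6*1 = -58
Area = |53 + 58|/2 = 111/2 = 55.5000

55.5000 sq units


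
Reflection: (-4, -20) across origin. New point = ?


Reflection rule for origin: (-x, -y)
(-4, -20) -> (4, 20)

(4, 20)


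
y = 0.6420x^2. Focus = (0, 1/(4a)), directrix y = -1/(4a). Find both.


a = 0.6420
1/(4a) = 0.3894
Focus = (0, 0.3894)
Directrix: y = -0.3894

Focus = (0, 0.3894), Directrix: y = -0.3894


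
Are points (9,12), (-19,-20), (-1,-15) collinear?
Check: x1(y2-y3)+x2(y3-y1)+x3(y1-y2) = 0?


9*(-20+ 15) - 19*(-15-12) - 1*(12+ 20)
= -45 + 513 - 32 = 436

No, not collinear (determinant = 436)


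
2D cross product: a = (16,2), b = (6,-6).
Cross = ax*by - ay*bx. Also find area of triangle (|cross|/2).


cross = 16*(-6) - 2*6 = -96 - 12 = -108
Triangle area = |-108|/2 = 108/2 = 54.0000

cross = -108, triangle area = 54.0000


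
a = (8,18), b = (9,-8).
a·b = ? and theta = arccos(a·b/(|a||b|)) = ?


a·b = 8*9 + 18*(-8) = 72 - 144 = -72
|a| = sqrt(64+324) = 19.6977
|b| = sqrt(81+64) = 12.0416
cos(theta) = -72/(sqrt(388)*sqrt(145)) = -72/sqrt(56260) = -0.303552
theta = arccos(-72/sqrt(56260)) = 107.6711 degrees

a·b = -72, theta = 107.6711 deg


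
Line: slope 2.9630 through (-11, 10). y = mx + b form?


y - 10 = 2.9630(x + 11)
y = 2.9630x + 10 - 2.9630*(-11)
y = 2.9630x + 42.5930

y = 2.9630x + 42.5930


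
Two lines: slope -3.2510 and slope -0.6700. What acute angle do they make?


m1-m2 = -2.581
1+m1*m2 = 3.17817
tan(theta) = |-2.581/3.17817| = 0.812103
theta = arctan(|-2.581/3.17817|) = 39.0801 degrees (acute angle)

39.0801 degrees


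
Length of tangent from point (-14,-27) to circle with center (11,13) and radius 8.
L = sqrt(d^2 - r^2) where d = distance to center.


d = sqrt((-14-11)^2 + (-27-13)^2) = sqrt(625+1600) = 47.1699
L = sqrt(2225.0000 - 64) = sqrt(2161.0000) = 46.4866

46.4866


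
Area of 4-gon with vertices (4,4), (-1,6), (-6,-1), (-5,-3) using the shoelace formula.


sum(xi*y_{i+1}) = 4*6 - 1*(-1) - 6*(-3) - 5*4 = 23
sum(yi*x_{i+1}) = 4*(-1) + 6*(-6) - 1*(-5) - 3*4 = -47
Area = |23 + 47|/2 = 70/2 = 35.0000

35.0000 sq units


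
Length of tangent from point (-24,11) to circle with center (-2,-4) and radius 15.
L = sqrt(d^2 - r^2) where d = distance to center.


d = sqrt((-24+ 2)^2 + (11+ 4)^2) = sqrt(484+225) = 26.6271
L = sqrt(709.0000 - 225) = sqrt(484.0000) = 22.0000

22.0000


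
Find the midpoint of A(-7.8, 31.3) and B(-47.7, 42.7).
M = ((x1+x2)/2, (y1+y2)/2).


Mx = (-7.8 - 47.7)/2 = -55.5/2 = -27.7500
My = (31.3 + 42.7)/2 = 74.0/2 = 37.0000

(-27.7500, 37.0000)


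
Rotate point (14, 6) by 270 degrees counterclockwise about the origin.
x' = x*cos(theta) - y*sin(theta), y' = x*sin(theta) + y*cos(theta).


cos(270) = 0, sin(270) = -1
x' = 14*0 - 6*(-1) = 6
y' = 14*(-1) + 6*0 = -14

(6, -14)


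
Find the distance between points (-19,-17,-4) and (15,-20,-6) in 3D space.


dx=34, dy=-3, dz=-2
d = sqrt(1156+9+4) = sqrt(1169) = 34.1906

34.1906


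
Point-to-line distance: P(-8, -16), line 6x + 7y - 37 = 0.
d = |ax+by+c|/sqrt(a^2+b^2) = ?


|6*(-8) + 7*(-16) - 37| = |-197| = 197
sqrt(36 + 49) = sqrt(85) = 9.2195
d = 197/sqrt(85) = 21.3677

21.3677
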